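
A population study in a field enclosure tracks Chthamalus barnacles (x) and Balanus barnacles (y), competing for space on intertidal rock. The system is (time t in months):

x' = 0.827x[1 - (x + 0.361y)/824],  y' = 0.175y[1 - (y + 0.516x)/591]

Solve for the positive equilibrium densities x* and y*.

x* ≈ 750, y* ≈ 204

Setting both brackets to zero gives the nullclines x + 0.361y = 824 and 0.516x + y = 591.
Substituting y = 591 - 0.516x into the first: x(1 - 0.361·0.516) = 824 - 0.361·591.
So x* = 611/0.814 = 750, and then y* = 591 - 0.516·750 = 204.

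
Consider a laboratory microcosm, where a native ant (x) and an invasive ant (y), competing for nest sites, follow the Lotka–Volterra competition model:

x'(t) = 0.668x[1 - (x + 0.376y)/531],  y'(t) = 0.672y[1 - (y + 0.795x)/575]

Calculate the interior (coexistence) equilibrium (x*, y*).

Setting both brackets to zero gives the nullclines x + 0.376y = 531 and 0.795x + y = 575.
Substituting y = 575 - 0.795x into the first: x(1 - 0.376·0.795) = 531 - 0.376·575.
So x* = 315/0.701 = 449, and then y* = 575 - 0.795·449 = 218.

x* ≈ 449, y* ≈ 218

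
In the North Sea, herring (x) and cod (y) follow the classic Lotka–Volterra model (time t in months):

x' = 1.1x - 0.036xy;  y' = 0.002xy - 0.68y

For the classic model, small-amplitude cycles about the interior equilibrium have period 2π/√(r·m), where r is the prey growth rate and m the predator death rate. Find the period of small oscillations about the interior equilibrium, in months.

T ≈ 7.26 months

Here r = 1.1 and m = 0.68, so r·m = 0.748.
ω = √0.748 = 0.865 per month, hence T = 2π/ω ≈ 7.26 months.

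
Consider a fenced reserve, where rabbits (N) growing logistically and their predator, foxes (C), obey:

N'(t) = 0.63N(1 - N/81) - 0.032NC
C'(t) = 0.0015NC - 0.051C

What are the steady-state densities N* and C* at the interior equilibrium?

From dC/dt = 0 with C > 0: 0.0015N* = 0.051, so N* = 34.
Substitute into dN/dt = 0: 0.63(1 - 34/81) = 0.032C*.
The bracket is 0.58, giving C* = 0.366/0.032 = 11.4.

N* ≈ 34, C* ≈ 11.4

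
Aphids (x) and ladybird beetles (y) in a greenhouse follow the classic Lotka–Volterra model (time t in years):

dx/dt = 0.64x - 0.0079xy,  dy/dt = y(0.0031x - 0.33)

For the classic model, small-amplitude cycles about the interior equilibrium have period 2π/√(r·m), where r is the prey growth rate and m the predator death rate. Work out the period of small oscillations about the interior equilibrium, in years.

Here r = 0.64 and m = 0.33, so r·m = 0.211.
ω = √0.211 = 0.46 per year, hence T = 2π/ω ≈ 13.7 years.

T ≈ 13.7 years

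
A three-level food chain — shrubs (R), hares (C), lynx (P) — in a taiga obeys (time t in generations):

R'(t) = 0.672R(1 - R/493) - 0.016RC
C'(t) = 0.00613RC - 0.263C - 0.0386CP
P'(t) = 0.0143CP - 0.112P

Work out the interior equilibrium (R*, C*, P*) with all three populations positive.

R* ≈ 401, C* ≈ 7.83, P* ≈ 56.9

From dP/dt = 0: 0.0143C* = 0.112, so C* = 7.83.
From dR/dt = 0: 0.672(1 - R*/493) = 0.016·7.83, giving R* = 493·(1 - 0.186) = 401.
From dC/dt = 0: 0.00613·401 - 0.263 = 0.0386P*, so P* = 2.2/0.0386 = 56.9.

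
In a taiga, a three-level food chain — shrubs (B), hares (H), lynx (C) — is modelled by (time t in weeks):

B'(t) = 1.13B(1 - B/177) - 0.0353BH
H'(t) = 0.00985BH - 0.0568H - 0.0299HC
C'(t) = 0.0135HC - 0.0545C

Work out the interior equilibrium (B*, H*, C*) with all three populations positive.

From dC/dt = 0: 0.0135H* = 0.0545, so H* = 4.04.
From dB/dt = 0: 1.13(1 - B*/177) = 0.0353·4.04, giving B* = 177·(1 - 0.126) = 155.
From dH/dt = 0: 0.00985·155 - 0.0568 = 0.0299C*, so C* = 1.47/0.0299 = 49.1.

B* ≈ 155, H* ≈ 4.04, C* ≈ 49.1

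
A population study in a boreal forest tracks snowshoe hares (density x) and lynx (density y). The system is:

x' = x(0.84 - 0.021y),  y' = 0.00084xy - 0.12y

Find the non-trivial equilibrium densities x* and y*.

x* ≈ 143, y* ≈ 40

Set dy/dt = 0 with y > 0: 0.00084x - 0.12 = 0, so x* = 0.12/0.00084 = 143.
Set dx/dt = 0 with x > 0: 0.84 - 0.021y = 0, so y* = 0.84/0.021 = 40.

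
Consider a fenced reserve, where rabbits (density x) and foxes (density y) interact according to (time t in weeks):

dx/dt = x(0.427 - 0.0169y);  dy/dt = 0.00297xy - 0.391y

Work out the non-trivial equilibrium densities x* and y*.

Set dy/dt = 0 with y > 0: 0.00297x - 0.391 = 0, so x* = 0.391/0.00297 = 132.
Set dx/dt = 0 with x > 0: 0.427 - 0.0169y = 0, so y* = 0.427/0.0169 = 25.3.

x* ≈ 132, y* ≈ 25.3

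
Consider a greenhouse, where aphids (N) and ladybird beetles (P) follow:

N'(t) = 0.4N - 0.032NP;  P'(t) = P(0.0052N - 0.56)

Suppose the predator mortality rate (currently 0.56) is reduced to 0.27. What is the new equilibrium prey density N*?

At the interior fixed point, setting dP/dt = 0 with P > 0 fixes N* = (predator death rate)/(NP coefficient) — independent of the other coefficients.
With the change, N* = 0.27/0.0052 = 51.9; it falls from 108.

N* ≈ 51.9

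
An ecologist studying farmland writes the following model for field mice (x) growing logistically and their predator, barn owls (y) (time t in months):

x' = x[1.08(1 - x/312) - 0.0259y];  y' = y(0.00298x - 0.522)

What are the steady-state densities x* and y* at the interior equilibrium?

From dy/dt = 0 with y > 0: 0.00298x* = 0.522, so x* = 175.
Substitute into dx/dt = 0: 1.08(1 - 175/312) = 0.0259y*.
The bracket is 0.439, giving y* = 0.474/0.0259 = 18.3.

x* ≈ 175, y* ≈ 18.3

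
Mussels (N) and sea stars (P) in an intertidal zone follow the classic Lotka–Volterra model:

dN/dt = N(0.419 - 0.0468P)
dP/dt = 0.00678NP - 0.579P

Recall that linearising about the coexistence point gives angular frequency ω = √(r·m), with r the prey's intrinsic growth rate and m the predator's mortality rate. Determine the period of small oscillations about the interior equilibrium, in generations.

Here r = 0.419 and m = 0.579, so r·m = 0.243.
ω = √0.243 = 0.493 per generation, hence T = 2π/ω ≈ 12.8 generations.

T ≈ 12.8 generations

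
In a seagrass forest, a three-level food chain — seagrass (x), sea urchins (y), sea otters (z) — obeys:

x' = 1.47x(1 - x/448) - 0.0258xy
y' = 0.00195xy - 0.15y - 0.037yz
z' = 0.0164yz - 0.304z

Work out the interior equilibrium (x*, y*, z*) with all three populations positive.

x* ≈ 302, y* ≈ 18.5, z* ≈ 11.9

From dz/dt = 0: 0.0164y* = 0.304, so y* = 18.5.
From dx/dt = 0: 1.47(1 - x*/448) = 0.0258·18.5, giving x* = 448·(1 - 0.325) = 302.
From dy/dt = 0: 0.00195·302 - 0.15 = 0.037z*, so z* = 0.439/0.037 = 11.9.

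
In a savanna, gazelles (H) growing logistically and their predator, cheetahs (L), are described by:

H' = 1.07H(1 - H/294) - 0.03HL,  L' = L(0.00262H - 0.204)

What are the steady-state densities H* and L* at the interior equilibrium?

From dL/dt = 0 with L > 0: 0.00262H* = 0.204, so H* = 77.9.
Substitute into dH/dt = 0: 1.07(1 - 77.9/294) = 0.03L*.
The bracket is 0.735, giving L* = 0.787/0.03 = 26.2.

H* ≈ 77.9, L* ≈ 26.2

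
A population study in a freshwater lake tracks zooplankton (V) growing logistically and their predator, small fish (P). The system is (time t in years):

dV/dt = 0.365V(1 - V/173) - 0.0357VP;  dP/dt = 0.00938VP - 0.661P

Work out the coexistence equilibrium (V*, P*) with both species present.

From dP/dt = 0 with P > 0: 0.00938V* = 0.661, so V* = 70.5.
Substitute into dV/dt = 0: 0.365(1 - 70.5/173) = 0.0357P*.
The bracket is 0.593, giving P* = 0.216/0.0357 = 6.06.

V* ≈ 70.5, P* ≈ 6.06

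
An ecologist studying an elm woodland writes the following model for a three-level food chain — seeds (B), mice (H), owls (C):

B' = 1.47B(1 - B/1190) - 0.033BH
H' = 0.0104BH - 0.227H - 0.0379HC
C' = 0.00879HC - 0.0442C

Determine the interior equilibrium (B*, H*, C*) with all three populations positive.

B* ≈ 1060, H* ≈ 5.03, C* ≈ 284

From dC/dt = 0: 0.00879H* = 0.0442, so H* = 5.03.
From dB/dt = 0: 1.47(1 - B*/1190) = 0.033·5.03, giving B* = 1190·(1 - 0.113) = 1060.
From dH/dt = 0: 0.0104·1060 - 0.227 = 0.0379C*, so C* = 10.8/0.0379 = 284.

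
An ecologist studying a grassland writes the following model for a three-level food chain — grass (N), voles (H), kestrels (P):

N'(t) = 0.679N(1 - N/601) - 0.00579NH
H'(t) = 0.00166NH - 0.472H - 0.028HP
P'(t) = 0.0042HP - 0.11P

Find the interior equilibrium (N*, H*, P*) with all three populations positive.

N* ≈ 467, H* ≈ 26.2, P* ≈ 10.8

From dP/dt = 0: 0.0042H* = 0.11, so H* = 26.2.
From dN/dt = 0: 0.679(1 - N*/601) = 0.00579·26.2, giving N* = 601·(1 - 0.223) = 467.
From dH/dt = 0: 0.00166·467 - 0.472 = 0.028P*, so P* = 0.303/0.028 = 10.8.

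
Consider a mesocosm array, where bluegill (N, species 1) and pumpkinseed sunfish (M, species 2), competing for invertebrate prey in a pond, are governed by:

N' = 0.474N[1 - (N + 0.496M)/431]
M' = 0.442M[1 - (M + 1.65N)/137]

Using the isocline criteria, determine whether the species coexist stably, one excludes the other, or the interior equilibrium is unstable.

Compare the nullcline intercepts: K1/α12 = 431/0.496 = 869 > K2 = 137; K2/α21 = 137/1.65 = 83 < K1 = 431.
Since the inequalities point opposite ways, species 1 can invade but species 2 cannot.

species 1 excludes species 2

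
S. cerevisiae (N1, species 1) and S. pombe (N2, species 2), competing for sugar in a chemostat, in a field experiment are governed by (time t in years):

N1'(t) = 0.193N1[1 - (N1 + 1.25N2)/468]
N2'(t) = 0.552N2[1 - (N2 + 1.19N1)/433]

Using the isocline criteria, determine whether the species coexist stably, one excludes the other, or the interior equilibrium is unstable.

unstable coexistence (outcome depends on initial conditions)

Compare the nullcline intercepts: K1/α12 = 468/1.25 = 374 < K2 = 433; K2/α21 = 433/1.19 = 364 < K1 = 468.
Since both are reversed, neither can invade when rare; the interior point is a saddle.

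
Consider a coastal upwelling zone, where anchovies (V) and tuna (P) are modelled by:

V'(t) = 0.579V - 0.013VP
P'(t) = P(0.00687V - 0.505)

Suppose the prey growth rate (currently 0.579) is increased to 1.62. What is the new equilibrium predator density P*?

P* ≈ 125

At the interior fixed point, setting dV/dt = 0 with V > 0 fixes P* = (prey growth rate)/(VP coefficient) — independent of the other coefficients.
With the change, P* = 1.62/0.013 = 125; it rises from 44.5.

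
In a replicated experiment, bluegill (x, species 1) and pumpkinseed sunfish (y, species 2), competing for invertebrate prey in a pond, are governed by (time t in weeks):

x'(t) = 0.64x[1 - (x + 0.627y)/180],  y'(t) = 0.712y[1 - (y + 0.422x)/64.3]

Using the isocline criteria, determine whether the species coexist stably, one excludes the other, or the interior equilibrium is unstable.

species 1 excludes species 2

Compare the nullcline intercepts: K1/α12 = 180/0.627 = 287 > K2 = 64.3; K2/α21 = 64.3/0.422 = 152 < K1 = 180.
Since the inequalities point opposite ways, species 1 can invade but species 2 cannot.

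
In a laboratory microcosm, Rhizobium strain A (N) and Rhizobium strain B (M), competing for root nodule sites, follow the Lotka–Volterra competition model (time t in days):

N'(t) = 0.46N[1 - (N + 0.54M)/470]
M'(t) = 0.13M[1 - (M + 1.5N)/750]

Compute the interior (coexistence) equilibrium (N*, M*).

Setting both brackets to zero gives the nullclines N + 0.54M = 470 and 1.5N + M = 750.
Substituting M = 750 - 1.5N into the first: N(1 - 0.54·1.5) = 470 - 0.54·750.
So N* = 65/0.19 = 342, and then M* = 750 - 1.5·342 = 237.

N* ≈ 342, M* ≈ 237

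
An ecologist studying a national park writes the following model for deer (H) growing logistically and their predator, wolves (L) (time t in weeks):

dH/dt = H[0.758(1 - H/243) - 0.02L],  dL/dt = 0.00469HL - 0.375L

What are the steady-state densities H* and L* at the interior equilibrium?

H* ≈ 80, L* ≈ 25.4

From dL/dt = 0 with L > 0: 0.00469H* = 0.375, so H* = 80.
Substitute into dH/dt = 0: 0.758(1 - 80/243) = 0.02L*.
The bracket is 0.671, giving L* = 0.509/0.02 = 25.4.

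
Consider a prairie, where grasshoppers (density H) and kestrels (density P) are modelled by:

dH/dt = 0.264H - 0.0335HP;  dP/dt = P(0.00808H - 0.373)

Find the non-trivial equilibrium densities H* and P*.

H* ≈ 46.2, P* ≈ 7.88

Set dP/dt = 0 with P > 0: 0.00808H - 0.373 = 0, so H* = 0.373/0.00808 = 46.2.
Set dH/dt = 0 with H > 0: 0.264 - 0.0335P = 0, so P* = 0.264/0.0335 = 7.88.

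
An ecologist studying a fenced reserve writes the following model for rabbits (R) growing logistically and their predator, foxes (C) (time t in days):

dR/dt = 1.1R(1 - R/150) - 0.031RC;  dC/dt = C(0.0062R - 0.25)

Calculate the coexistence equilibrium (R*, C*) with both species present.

R* ≈ 40.3, C* ≈ 25.9

From dC/dt = 0 with C > 0: 0.0062R* = 0.25, so R* = 40.3.
Substitute into dR/dt = 0: 1.1(1 - 40.3/150) = 0.031C*.
The bracket is 0.731, giving C* = 0.804/0.031 = 25.9.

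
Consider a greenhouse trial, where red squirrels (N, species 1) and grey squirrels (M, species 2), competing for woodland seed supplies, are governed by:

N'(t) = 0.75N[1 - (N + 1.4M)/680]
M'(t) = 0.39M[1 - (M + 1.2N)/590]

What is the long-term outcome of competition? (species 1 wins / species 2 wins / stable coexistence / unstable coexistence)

Compare the nullcline intercepts: K1/α12 = 680/1.4 = 486 < K2 = 590; K2/α21 = 590/1.2 = 492 < K1 = 680.
Since both are reversed, neither can invade when rare; the interior point is a saddle.

unstable coexistence (outcome depends on initial conditions)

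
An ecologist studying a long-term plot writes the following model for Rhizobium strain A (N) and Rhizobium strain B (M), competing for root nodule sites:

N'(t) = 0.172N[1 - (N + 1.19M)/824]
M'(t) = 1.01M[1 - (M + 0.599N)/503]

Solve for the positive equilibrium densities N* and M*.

Setting both brackets to zero gives the nullclines N + 1.19M = 824 and 0.599N + M = 503.
Substituting M = 503 - 0.599N into the first: N(1 - 1.19·0.599) = 824 - 1.19·503.
So N* = 225/0.287 = 785, and then M* = 503 - 0.599·785 = 32.8.

N* ≈ 785, M* ≈ 32.8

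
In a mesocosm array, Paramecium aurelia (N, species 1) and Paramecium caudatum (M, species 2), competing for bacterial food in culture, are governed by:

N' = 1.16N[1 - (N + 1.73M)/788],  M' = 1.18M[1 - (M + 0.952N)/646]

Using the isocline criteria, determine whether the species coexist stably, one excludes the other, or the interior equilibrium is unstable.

unstable coexistence (outcome depends on initial conditions)

Compare the nullcline intercepts: K1/α12 = 788/1.73 = 455 < K2 = 646; K2/α21 = 646/0.952 = 679 < K1 = 788.
Since both are reversed, neither can invade when rare; the interior point is a saddle.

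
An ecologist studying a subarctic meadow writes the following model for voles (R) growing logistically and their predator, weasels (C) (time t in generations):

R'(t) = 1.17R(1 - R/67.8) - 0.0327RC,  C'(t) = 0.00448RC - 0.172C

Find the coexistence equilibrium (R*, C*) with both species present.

From dC/dt = 0 with C > 0: 0.00448R* = 0.172, so R* = 38.4.
Substitute into dR/dt = 0: 1.17(1 - 38.4/67.8) = 0.0327C*.
The bracket is 0.434, giving C* = 0.507/0.0327 = 15.5.

R* ≈ 38.4, C* ≈ 15.5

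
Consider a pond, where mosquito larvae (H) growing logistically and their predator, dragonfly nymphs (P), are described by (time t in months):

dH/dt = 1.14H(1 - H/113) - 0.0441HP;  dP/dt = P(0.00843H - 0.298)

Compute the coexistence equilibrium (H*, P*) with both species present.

From dP/dt = 0 with P > 0: 0.00843H* = 0.298, so H* = 35.3.
Substitute into dH/dt = 0: 1.14(1 - 35.3/113) = 0.0441P*.
The bracket is 0.687, giving P* = 0.783/0.0441 = 17.8.

H* ≈ 35.3, P* ≈ 17.8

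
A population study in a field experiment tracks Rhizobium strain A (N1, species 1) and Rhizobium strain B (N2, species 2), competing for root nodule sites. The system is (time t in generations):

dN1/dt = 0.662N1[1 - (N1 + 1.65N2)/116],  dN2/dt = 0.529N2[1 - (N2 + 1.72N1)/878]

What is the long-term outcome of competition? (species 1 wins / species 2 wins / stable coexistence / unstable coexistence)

Compare the nullcline intercepts: K1/α12 = 116/1.65 = 70.3 < K2 = 878; K2/α21 = 878/1.72 = 510 > K1 = 116.
Since the inequalities point opposite ways, species 2 can invade but species 1 cannot.

species 2 excludes species 1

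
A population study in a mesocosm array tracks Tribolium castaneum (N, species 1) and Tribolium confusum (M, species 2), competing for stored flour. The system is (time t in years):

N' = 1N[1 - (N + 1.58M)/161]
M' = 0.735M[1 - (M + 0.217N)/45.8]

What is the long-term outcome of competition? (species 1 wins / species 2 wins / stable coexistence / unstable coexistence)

stable coexistence

Compare the nullcline intercepts: K1/α12 = 161/1.58 = 102 > K2 = 45.8; K2/α21 = 45.8/0.217 = 211 > K1 = 161.
Since both inequalities hold, each species can invade when rare, so the interior equilibrium is stable.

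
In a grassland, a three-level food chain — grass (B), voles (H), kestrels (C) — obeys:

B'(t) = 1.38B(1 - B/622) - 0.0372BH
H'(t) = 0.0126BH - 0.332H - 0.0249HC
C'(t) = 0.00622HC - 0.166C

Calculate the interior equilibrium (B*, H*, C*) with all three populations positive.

From dC/dt = 0: 0.00622H* = 0.166, so H* = 26.7.
From dB/dt = 0: 1.38(1 - B*/622) = 0.0372·26.7, giving B* = 622·(1 - 0.719) = 175.
From dH/dt = 0: 0.0126·175 - 0.332 = 0.0249C*, so C* = 1.87/0.0249 = 75.

B* ≈ 175, H* ≈ 26.7, C* ≈ 75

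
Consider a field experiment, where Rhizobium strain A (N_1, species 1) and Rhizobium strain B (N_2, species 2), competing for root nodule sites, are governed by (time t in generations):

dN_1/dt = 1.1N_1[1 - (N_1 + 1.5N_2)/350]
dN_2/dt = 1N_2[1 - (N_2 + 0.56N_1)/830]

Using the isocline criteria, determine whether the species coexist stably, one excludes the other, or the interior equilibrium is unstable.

species 2 excludes species 1

Compare the nullcline intercepts: K1/α12 = 350/1.5 = 233 < K2 = 830; K2/α21 = 830/0.56 = 1480 > K1 = 350.
Since the inequalities point opposite ways, species 2 can invade but species 1 cannot.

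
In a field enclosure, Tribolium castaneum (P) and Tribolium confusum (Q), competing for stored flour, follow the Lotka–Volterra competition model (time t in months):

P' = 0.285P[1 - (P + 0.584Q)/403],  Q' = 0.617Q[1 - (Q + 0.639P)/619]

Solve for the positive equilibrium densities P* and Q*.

Setting both brackets to zero gives the nullclines P + 0.584Q = 403 and 0.639P + Q = 619.
Substituting Q = 619 - 0.639P into the first: P(1 - 0.584·0.639) = 403 - 0.584·619.
So P* = 41.5/0.627 = 66.2, and then Q* = 619 - 0.639·66.2 = 577.

P* ≈ 66.2, Q* ≈ 577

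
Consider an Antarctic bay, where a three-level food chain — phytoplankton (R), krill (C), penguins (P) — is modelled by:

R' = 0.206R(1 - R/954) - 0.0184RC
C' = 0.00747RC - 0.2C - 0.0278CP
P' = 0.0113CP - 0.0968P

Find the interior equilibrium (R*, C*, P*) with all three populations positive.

R* ≈ 224, C* ≈ 8.57, P* ≈ 53

From dP/dt = 0: 0.0113C* = 0.0968, so C* = 8.57.
From dR/dt = 0: 0.206(1 - R*/954) = 0.0184·8.57, giving R* = 954·(1 - 0.765) = 224.
From dC/dt = 0: 0.00747·224 - 0.2 = 0.0278P*, so P* = 1.47/0.0278 = 53.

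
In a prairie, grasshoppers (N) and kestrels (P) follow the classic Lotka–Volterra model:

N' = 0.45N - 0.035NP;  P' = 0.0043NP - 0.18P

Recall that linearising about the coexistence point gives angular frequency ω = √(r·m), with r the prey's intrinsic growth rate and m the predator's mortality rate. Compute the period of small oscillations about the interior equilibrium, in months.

T ≈ 22.1 months

Here r = 0.45 and m = 0.18, so r·m = 0.081.
ω = √0.081 = 0.285 per month, hence T = 2π/ω ≈ 22.1 months.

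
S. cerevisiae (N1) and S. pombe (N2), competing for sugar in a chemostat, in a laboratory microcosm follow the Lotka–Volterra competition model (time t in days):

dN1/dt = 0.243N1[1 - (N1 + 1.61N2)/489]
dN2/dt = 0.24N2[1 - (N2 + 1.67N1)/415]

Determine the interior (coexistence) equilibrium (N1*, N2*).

N1* ≈ 106, N2* ≈ 238

Setting both brackets to zero gives the nullclines N1 + 1.61N2 = 489 and 1.67N1 + N2 = 415.
Substituting N2 = 415 - 1.67N1 into the first: N1(1 - 1.61·1.67) = 489 - 1.61·415.
So N1* = -179/-1.69 = 106, and then N2* = 415 - 1.67·106 = 238.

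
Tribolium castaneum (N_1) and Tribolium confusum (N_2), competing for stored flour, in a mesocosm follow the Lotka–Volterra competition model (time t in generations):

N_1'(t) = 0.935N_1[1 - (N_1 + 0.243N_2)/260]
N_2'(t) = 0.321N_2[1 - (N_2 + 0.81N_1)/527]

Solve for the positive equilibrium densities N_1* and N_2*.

N_1* ≈ 164, N_2* ≈ 394

Setting both brackets to zero gives the nullclines N_1 + 0.243N_2 = 260 and 0.81N_1 + N_2 = 527.
Substituting N_2 = 527 - 0.81N_1 into the first: N_1(1 - 0.243·0.81) = 260 - 0.243·527.
So N_1* = 132/0.803 = 164, and then N_2* = 527 - 0.81·164 = 394.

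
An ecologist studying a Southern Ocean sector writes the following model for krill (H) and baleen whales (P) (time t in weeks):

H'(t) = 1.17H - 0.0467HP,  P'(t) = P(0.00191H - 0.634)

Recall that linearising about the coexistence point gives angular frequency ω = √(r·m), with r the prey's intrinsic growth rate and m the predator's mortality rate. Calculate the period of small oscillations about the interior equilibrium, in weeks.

T ≈ 7.3 weeks

Here r = 1.17 and m = 0.634, so r·m = 0.742.
ω = √0.742 = 0.861 per week, hence T = 2π/ω ≈ 7.3 weeks.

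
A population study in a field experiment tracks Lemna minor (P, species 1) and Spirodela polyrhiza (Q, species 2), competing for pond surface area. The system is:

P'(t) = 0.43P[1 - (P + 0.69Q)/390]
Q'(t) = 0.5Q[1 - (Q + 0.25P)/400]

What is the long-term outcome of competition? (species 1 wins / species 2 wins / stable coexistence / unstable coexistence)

stable coexistence

Compare the nullcline intercepts: K1/α12 = 390/0.69 = 565 > K2 = 400; K2/α21 = 400/0.25 = 1600 > K1 = 390.
Since both inequalities hold, each species can invade when rare, so the interior equilibrium is stable.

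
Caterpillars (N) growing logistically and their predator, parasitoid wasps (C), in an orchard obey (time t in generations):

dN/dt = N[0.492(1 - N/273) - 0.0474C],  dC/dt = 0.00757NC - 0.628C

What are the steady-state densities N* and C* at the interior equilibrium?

N* ≈ 83, C* ≈ 7.23

From dC/dt = 0 with C > 0: 0.00757N* = 0.628, so N* = 83.
Substitute into dN/dt = 0: 0.492(1 - 83/273) = 0.0474C*.
The bracket is 0.696, giving C* = 0.342/0.0474 = 7.23.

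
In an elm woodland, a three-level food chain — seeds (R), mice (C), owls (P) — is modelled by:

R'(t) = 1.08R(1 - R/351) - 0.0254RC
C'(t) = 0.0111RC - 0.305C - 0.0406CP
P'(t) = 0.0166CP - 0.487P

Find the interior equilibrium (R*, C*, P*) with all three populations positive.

From dP/dt = 0: 0.0166C* = 0.487, so C* = 29.3.
From dR/dt = 0: 1.08(1 - R*/351) = 0.0254·29.3, giving R* = 351·(1 - 0.69) = 109.
From dC/dt = 0: 0.0111·109 - 0.305 = 0.0406P*, so P* = 0.903/0.0406 = 22.2.

R* ≈ 109, C* ≈ 29.3, P* ≈ 22.2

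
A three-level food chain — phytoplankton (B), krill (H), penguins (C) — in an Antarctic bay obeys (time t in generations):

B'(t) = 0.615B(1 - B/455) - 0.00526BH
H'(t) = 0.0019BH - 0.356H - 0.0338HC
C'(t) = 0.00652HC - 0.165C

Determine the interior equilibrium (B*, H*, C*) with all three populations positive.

From dC/dt = 0: 0.00652H* = 0.165, so H* = 25.3.
From dB/dt = 0: 0.615(1 - B*/455) = 0.00526·25.3, giving B* = 455·(1 - 0.216) = 357.
From dH/dt = 0: 0.0019·357 - 0.356 = 0.0338C*, so C* = 0.321/0.0338 = 9.51.

B* ≈ 357, H* ≈ 25.3, C* ≈ 9.51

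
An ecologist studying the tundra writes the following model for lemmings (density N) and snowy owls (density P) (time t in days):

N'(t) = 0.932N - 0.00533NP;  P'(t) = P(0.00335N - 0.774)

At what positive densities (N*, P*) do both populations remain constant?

N* ≈ 231, P* ≈ 175

Set dP/dt = 0 with P > 0: 0.00335N - 0.774 = 0, so N* = 0.774/0.00335 = 231.
Set dN/dt = 0 with N > 0: 0.932 - 0.00533P = 0, so P* = 0.932/0.00533 = 175.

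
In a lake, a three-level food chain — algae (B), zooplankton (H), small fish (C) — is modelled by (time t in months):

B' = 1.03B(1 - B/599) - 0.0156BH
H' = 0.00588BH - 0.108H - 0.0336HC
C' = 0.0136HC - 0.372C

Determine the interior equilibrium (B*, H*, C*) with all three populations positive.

B* ≈ 351, H* ≈ 27.4, C* ≈ 58.2

From dC/dt = 0: 0.0136H* = 0.372, so H* = 27.4.
From dB/dt = 0: 1.03(1 - B*/599) = 0.0156·27.4, giving B* = 599·(1 - 0.414) = 351.
From dH/dt = 0: 0.00588·351 - 0.108 = 0.0336C*, so C* = 1.95/0.0336 = 58.2.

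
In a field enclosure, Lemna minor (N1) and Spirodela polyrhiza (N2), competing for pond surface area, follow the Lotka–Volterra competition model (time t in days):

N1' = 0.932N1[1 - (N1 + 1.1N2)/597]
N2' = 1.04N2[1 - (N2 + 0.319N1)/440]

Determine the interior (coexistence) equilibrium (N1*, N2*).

N1* ≈ 174, N2* ≈ 384

Setting both brackets to zero gives the nullclines N1 + 1.1N2 = 597 and 0.319N1 + N2 = 440.
Substituting N2 = 440 - 0.319N1 into the first: N1(1 - 1.1·0.319) = 597 - 1.1·440.
So N1* = 113/0.649 = 174, and then N2* = 440 - 0.319·174 = 384.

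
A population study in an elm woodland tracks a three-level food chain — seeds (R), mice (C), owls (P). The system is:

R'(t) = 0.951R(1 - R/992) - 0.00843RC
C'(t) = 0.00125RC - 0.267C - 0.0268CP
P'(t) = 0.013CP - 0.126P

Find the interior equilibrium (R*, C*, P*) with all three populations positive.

R* ≈ 907, C* ≈ 9.69, P* ≈ 32.3

From dP/dt = 0: 0.013C* = 0.126, so C* = 9.69.
From dR/dt = 0: 0.951(1 - R*/992) = 0.00843·9.69, giving R* = 992·(1 - 0.0859) = 907.
From dC/dt = 0: 0.00125·907 - 0.267 = 0.0268P*, so P* = 0.866/0.0268 = 32.3.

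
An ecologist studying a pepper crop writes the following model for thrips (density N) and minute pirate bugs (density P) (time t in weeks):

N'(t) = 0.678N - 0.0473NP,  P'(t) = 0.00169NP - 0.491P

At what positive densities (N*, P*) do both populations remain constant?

Set dP/dt = 0 with P > 0: 0.00169N - 0.491 = 0, so N* = 0.491/0.00169 = 291.
Set dN/dt = 0 with N > 0: 0.678 - 0.0473P = 0, so P* = 0.678/0.0473 = 14.3.

N* ≈ 291, P* ≈ 14.3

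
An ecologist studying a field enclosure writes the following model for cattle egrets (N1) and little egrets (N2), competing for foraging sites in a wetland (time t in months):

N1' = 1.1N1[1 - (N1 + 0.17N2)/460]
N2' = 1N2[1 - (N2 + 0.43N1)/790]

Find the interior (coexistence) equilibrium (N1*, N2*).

N1* ≈ 351, N2* ≈ 639

Setting both brackets to zero gives the nullclines N1 + 0.17N2 = 460 and 0.43N1 + N2 = 790.
Substituting N2 = 790 - 0.43N1 into the first: N1(1 - 0.17·0.43) = 460 - 0.17·790.
So N1* = 326/0.927 = 351, and then N2* = 790 - 0.43·351 = 639.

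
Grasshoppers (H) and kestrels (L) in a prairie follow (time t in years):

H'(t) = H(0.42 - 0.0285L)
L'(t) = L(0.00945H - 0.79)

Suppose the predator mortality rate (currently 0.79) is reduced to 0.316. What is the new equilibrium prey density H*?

At the interior fixed point, setting dL/dt = 0 with L > 0 fixes H* = (predator death rate)/(HL coefficient) — independent of the other coefficients.
With the change, H* = 0.316/0.00945 = 33.4; it falls from 83.6.

H* ≈ 33.4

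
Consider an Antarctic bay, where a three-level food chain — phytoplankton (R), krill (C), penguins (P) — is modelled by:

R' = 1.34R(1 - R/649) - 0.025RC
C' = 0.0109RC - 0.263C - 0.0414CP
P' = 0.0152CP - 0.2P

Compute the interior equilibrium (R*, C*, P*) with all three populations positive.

From dP/dt = 0: 0.0152C* = 0.2, so C* = 13.2.
From dR/dt = 0: 1.34(1 - R*/649) = 0.025·13.2, giving R* = 649·(1 - 0.245) = 490.
From dC/dt = 0: 0.0109·490 - 0.263 = 0.0414P*, so P* = 5.07/0.0414 = 123.

R* ≈ 490, C* ≈ 13.2, P* ≈ 123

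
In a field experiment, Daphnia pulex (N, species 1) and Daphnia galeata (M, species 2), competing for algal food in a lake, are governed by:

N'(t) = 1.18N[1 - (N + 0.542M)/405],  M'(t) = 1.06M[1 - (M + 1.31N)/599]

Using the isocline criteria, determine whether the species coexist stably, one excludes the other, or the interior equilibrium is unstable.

stable coexistence

Compare the nullcline intercepts: K1/α12 = 405/0.542 = 747 > K2 = 599; K2/α21 = 599/1.31 = 457 > K1 = 405.
Since both inequalities hold, each species can invade when rare, so the interior equilibrium is stable.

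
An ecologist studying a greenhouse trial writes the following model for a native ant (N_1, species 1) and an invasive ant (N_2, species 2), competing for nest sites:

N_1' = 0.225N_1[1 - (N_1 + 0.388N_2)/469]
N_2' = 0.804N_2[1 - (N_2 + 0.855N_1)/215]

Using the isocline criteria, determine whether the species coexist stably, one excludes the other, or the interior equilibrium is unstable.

Compare the nullcline intercepts: K1/α12 = 469/0.388 = 1210 > K2 = 215; K2/α21 = 215/0.855 = 251 < K1 = 469.
Since the inequalities point opposite ways, species 1 can invade but species 2 cannot.

species 1 excludes species 2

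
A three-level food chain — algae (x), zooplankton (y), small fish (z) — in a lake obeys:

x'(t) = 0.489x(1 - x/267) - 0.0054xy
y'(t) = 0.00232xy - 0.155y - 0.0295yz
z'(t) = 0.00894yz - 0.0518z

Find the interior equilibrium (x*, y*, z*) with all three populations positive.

From dz/dt = 0: 0.00894y* = 0.0518, so y* = 5.79.
From dx/dt = 0: 0.489(1 - x*/267) = 0.0054·5.79, giving x* = 267·(1 - 0.064) = 250.
From dy/dt = 0: 0.00232·250 - 0.155 = 0.0295z*, so z* = 0.425/0.0295 = 14.4.

x* ≈ 250, y* ≈ 5.79, z* ≈ 14.4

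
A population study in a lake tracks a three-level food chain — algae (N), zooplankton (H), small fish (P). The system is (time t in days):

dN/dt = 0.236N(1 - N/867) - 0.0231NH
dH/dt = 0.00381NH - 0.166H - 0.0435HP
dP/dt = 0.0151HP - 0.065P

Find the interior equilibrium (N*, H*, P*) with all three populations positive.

From dP/dt = 0: 0.0151H* = 0.065, so H* = 4.3.
From dN/dt = 0: 0.236(1 - N*/867) = 0.0231·4.3, giving N* = 867·(1 - 0.421) = 502.
From dH/dt = 0: 0.00381·502 - 0.166 = 0.0435P*, so P* = 1.75/0.0435 = 40.1.

N* ≈ 502, H* ≈ 4.3, P* ≈ 40.1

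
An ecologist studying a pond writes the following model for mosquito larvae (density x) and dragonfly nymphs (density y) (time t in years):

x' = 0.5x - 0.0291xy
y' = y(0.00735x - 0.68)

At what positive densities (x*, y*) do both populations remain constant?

x* ≈ 92.5, y* ≈ 17.2

Set dy/dt = 0 with y > 0: 0.00735x - 0.68 = 0, so x* = 0.68/0.00735 = 92.5.
Set dx/dt = 0 with x > 0: 0.5 - 0.0291y = 0, so y* = 0.5/0.0291 = 17.2.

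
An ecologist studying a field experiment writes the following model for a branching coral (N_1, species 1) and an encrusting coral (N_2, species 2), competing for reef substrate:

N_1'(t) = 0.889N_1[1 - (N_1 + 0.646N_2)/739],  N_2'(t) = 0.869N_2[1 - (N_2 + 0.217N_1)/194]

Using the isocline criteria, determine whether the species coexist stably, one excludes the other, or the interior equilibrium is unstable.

stable coexistence

Compare the nullcline intercepts: K1/α12 = 739/0.646 = 1140 > K2 = 194; K2/α21 = 194/0.217 = 894 > K1 = 739.
Since both inequalities hold, each species can invade when rare, so the interior equilibrium is stable.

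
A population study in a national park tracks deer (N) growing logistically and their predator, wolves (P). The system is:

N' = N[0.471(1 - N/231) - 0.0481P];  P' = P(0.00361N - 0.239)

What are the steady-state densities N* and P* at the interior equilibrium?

From dP/dt = 0 with P > 0: 0.00361N* = 0.239, so N* = 66.2.
Substitute into dN/dt = 0: 0.471(1 - 66.2/231) = 0.0481P*.
The bracket is 0.713, giving P* = 0.336/0.0481 = 6.99.

N* ≈ 66.2, P* ≈ 6.99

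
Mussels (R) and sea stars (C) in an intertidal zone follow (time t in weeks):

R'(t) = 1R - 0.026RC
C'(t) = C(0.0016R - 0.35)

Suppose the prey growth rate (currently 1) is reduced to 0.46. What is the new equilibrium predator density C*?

At the interior fixed point, setting dR/dt = 0 with R > 0 fixes C* = (prey growth rate)/(RC coefficient) — independent of the other coefficients.
With the change, C* = 0.46/0.026 = 17.7; it falls from 38.5.

C* ≈ 17.7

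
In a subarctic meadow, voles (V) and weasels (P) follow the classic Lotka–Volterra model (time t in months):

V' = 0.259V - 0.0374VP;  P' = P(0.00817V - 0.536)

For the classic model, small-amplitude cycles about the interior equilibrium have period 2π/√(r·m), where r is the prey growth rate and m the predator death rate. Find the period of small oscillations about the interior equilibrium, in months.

Here r = 0.259 and m = 0.536, so r·m = 0.139.
ω = √0.139 = 0.373 per month, hence T = 2π/ω ≈ 16.9 months.

T ≈ 16.9 months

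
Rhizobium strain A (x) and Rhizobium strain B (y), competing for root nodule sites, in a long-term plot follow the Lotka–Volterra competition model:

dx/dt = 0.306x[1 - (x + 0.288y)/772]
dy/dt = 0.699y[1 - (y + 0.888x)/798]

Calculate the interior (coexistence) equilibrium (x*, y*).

x* ≈ 728, y* ≈ 151

Setting both brackets to zero gives the nullclines x + 0.288y = 772 and 0.888x + y = 798.
Substituting y = 798 - 0.888x into the first: x(1 - 0.288·0.888) = 772 - 0.288·798.
So x* = 542/0.744 = 728, and then y* = 798 - 0.888·728 = 151.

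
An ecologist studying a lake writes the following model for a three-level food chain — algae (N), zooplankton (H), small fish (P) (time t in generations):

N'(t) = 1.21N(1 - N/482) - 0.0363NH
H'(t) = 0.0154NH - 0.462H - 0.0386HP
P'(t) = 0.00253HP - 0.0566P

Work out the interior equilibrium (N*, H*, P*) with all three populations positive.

From dP/dt = 0: 0.00253H* = 0.0566, so H* = 22.4.
From dN/dt = 0: 1.21(1 - N*/482) = 0.0363·22.4, giving N* = 482·(1 - 0.671) = 159.
From dH/dt = 0: 0.0154·159 - 0.462 = 0.0386P*, so P* = 1.98/0.0386 = 51.3.

N* ≈ 159, H* ≈ 22.4, P* ≈ 51.3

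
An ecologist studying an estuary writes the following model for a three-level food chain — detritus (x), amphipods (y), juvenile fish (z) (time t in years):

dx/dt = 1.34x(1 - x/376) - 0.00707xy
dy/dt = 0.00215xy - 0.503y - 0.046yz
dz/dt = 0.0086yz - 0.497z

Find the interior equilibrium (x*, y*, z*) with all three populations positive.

x* ≈ 261, y* ≈ 57.8, z* ≈ 1.28

From dz/dt = 0: 0.0086y* = 0.497, so y* = 57.8.
From dx/dt = 0: 1.34(1 - x*/376) = 0.00707·57.8, giving x* = 376·(1 - 0.305) = 261.
From dy/dt = 0: 0.00215·261 - 0.503 = 0.046z*, so z* = 0.0589/0.046 = 1.28.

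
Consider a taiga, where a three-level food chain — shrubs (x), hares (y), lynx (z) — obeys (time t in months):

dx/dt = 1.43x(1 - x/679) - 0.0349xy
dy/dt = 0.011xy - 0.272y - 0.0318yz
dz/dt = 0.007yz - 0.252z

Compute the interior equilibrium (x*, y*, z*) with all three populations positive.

x* ≈ 82.4, y* ≈ 36, z* ≈ 20

From dz/dt = 0: 0.007y* = 0.252, so y* = 36.
From dx/dt = 0: 1.43(1 - x*/679) = 0.0349·36, giving x* = 679·(1 - 0.879) = 82.4.
From dy/dt = 0: 0.011·82.4 - 0.272 = 0.0318z*, so z* = 0.635/0.0318 = 20.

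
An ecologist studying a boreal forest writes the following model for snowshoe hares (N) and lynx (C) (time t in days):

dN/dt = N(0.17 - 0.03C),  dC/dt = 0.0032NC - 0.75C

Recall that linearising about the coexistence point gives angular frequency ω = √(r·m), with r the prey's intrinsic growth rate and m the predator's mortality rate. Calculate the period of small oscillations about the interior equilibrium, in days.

T ≈ 17.6 days

Here r = 0.17 and m = 0.75, so r·m = 0.128.
ω = √0.128 = 0.357 per day, hence T = 2π/ω ≈ 17.6 days.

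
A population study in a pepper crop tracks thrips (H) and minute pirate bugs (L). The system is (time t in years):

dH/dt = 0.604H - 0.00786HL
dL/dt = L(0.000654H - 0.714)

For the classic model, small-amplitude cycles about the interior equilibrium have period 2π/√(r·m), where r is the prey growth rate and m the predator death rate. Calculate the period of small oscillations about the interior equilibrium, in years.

Here r = 0.604 and m = 0.714, so r·m = 0.431.
ω = √0.431 = 0.657 per year, hence T = 2π/ω ≈ 9.57 years.

T ≈ 9.57 years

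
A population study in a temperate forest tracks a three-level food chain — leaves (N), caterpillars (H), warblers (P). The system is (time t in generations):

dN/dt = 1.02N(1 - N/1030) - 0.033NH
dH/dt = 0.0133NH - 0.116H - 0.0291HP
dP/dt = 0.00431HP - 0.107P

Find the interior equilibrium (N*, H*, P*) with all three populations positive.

From dP/dt = 0: 0.00431H* = 0.107, so H* = 24.8.
From dN/dt = 0: 1.02(1 - N*/1030) = 0.033·24.8, giving N* = 1030·(1 - 0.803) = 203.
From dH/dt = 0: 0.0133·203 - 0.116 = 0.0291P*, so P* = 2.58/0.0291 = 88.7.

N* ≈ 203, H* ≈ 24.8, P* ≈ 88.7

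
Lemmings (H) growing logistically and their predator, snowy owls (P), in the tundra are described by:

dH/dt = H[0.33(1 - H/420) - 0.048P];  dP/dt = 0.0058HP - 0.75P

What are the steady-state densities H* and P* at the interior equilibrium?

From dP/dt = 0 with P > 0: 0.0058H* = 0.75, so H* = 129.
Substitute into dH/dt = 0: 0.33(1 - 129/420) = 0.048P*.
The bracket is 0.692, giving P* = 0.228/0.048 = 4.76.

H* ≈ 129, P* ≈ 4.76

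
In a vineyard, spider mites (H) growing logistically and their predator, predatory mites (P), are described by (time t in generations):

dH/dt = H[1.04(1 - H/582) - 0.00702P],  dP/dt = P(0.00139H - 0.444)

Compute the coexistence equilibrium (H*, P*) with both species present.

From dP/dt = 0 with P > 0: 0.00139H* = 0.444, so H* = 319.
Substitute into dH/dt = 0: 1.04(1 - 319/582) = 0.00702P*.
The bracket is 0.451, giving P* = 0.469/0.00702 = 66.8.

H* ≈ 319, P* ≈ 66.8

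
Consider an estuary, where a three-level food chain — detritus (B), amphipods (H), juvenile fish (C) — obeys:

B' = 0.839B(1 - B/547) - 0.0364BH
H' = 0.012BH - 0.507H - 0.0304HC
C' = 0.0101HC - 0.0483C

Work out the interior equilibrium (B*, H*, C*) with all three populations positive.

From dC/dt = 0: 0.0101H* = 0.0483, so H* = 4.78.
From dB/dt = 0: 0.839(1 - B*/547) = 0.0364·4.78, giving B* = 547·(1 - 0.207) = 434.
From dH/dt = 0: 0.012·434 - 0.507 = 0.0304C*, so C* = 4.7/0.0304 = 154.

B* ≈ 434, H* ≈ 4.78, C* ≈ 154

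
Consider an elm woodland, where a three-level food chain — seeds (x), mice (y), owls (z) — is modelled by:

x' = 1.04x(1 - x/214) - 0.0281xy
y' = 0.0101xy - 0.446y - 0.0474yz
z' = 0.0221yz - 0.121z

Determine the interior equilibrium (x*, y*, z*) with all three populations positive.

x* ≈ 182, y* ≈ 5.48, z* ≈ 29.4

From dz/dt = 0: 0.0221y* = 0.121, so y* = 5.48.
From dx/dt = 0: 1.04(1 - x*/214) = 0.0281·5.48, giving x* = 214·(1 - 0.148) = 182.
From dy/dt = 0: 0.0101·182 - 0.446 = 0.0474z*, so z* = 1.4/0.0474 = 29.4.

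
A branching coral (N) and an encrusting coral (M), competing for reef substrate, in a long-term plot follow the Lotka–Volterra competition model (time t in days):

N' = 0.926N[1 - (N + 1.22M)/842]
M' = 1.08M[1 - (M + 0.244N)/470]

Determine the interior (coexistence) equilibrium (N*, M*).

Setting both brackets to zero gives the nullclines N + 1.22M = 842 and 0.244N + M = 470.
Substituting M = 470 - 0.244N into the first: N(1 - 1.22·0.244) = 842 - 1.22·470.
So N* = 269/0.702 = 382, and then M* = 470 - 0.244·382 = 377.

N* ≈ 382, M* ≈ 377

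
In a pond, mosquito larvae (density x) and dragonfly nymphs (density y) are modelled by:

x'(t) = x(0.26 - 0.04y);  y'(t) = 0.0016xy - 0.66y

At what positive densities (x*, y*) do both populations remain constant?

Set dy/dt = 0 with y > 0: 0.0016x - 0.66 = 0, so x* = 0.66/0.0016 = 412.
Set dx/dt = 0 with x > 0: 0.26 - 0.04y = 0, so y* = 0.26/0.04 = 6.5.

x* ≈ 412, y* ≈ 6.5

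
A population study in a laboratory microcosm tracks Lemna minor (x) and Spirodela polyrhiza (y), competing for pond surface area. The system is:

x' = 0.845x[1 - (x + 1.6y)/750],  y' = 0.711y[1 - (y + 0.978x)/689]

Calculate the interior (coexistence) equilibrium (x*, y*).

Setting both brackets to zero gives the nullclines x + 1.6y = 750 and 0.978x + y = 689.
Substituting y = 689 - 0.978x into the first: x(1 - 1.6·0.978) = 750 - 1.6·689.
So x* = -352/-0.565 = 624, and then y* = 689 - 0.978·624 = 78.8.

x* ≈ 624, y* ≈ 78.8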